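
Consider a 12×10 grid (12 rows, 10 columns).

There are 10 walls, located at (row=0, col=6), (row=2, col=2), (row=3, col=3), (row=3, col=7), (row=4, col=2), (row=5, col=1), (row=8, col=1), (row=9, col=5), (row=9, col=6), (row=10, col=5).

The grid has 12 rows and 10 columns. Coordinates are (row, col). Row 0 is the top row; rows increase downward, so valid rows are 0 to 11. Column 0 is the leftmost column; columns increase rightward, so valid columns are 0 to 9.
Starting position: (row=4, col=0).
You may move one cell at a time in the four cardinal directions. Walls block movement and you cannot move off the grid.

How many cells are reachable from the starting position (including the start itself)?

BFS flood-fill from (row=4, col=0):
  Distance 0: (row=4, col=0)
  Distance 1: (row=3, col=0), (row=4, col=1), (row=5, col=0)
  Distance 2: (row=2, col=0), (row=3, col=1), (row=6, col=0)
  Distance 3: (row=1, col=0), (row=2, col=1), (row=3, col=2), (row=6, col=1), (row=7, col=0)
  Distance 4: (row=0, col=0), (row=1, col=1), (row=6, col=2), (row=7, col=1), (row=8, col=0)
  Distance 5: (row=0, col=1), (row=1, col=2), (row=5, col=2), (row=6, col=3), (row=7, col=2), (row=9, col=0)
  Distance 6: (row=0, col=2), (row=1, col=3), (row=5, col=3), (row=6, col=4), (row=7, col=3), (row=8, col=2), (row=9, col=1), (row=10, col=0)
  Distance 7: (row=0, col=3), (row=1, col=4), (row=2, col=3), (row=4, col=3), (row=5, col=4), (row=6, col=5), (row=7, col=4), (row=8, col=3), (row=9, col=2), (row=10, col=1), (row=11, col=0)
  Distance 8: (row=0, col=4), (row=1, col=5), (row=2, col=4), (row=4, col=4), (row=5, col=5), (row=6, col=6), (row=7, col=5), (row=8, col=4), (row=9, col=3), (row=10, col=2), (row=11, col=1)
  Distance 9: (row=0, col=5), (row=1, col=6), (row=2, col=5), (row=3, col=4), (row=4, col=5), (row=5, col=6), (row=6, col=7), (row=7, col=6), (row=8, col=5), (row=9, col=4), (row=10, col=3), (row=11, col=2)
  Distance 10: (row=1, col=7), (row=2, col=6), (row=3, col=5), (row=4, col=6), (row=5, col=7), (row=6, col=8), (row=7, col=7), (row=8, col=6), (row=10, col=4), (row=11, col=3)
  Distance 11: (row=0, col=7), (row=1, col=8), (row=2, col=7), (row=3, col=6), (row=4, col=7), (row=5, col=8), (row=6, col=9), (row=7, col=8), (row=8, col=7), (row=11, col=4)
  Distance 12: (row=0, col=8), (row=1, col=9), (row=2, col=8), (row=4, col=8), (row=5, col=9), (row=7, col=9), (row=8, col=8), (row=9, col=7), (row=11, col=5)
  Distance 13: (row=0, col=9), (row=2, col=9), (row=3, col=8), (row=4, col=9), (row=8, col=9), (row=9, col=8), (row=10, col=7), (row=11, col=6)
  Distance 14: (row=3, col=9), (row=9, col=9), (row=10, col=6), (row=10, col=8), (row=11, col=7)
  Distance 15: (row=10, col=9), (row=11, col=8)
  Distance 16: (row=11, col=9)
Total reachable: 110 (grid has 110 open cells total)

Answer: Reachable cells: 110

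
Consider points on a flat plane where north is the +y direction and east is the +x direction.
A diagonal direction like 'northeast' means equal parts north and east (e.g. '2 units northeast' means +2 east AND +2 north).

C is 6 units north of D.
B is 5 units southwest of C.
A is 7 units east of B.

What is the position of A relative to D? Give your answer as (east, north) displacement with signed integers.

Answer: A is at (east=2, north=1) relative to D.

Derivation:
Place D at the origin (east=0, north=0).
  C is 6 units north of D: delta (east=+0, north=+6); C at (east=0, north=6).
  B is 5 units southwest of C: delta (east=-5, north=-5); B at (east=-5, north=1).
  A is 7 units east of B: delta (east=+7, north=+0); A at (east=2, north=1).
Therefore A relative to D: (east=2, north=1).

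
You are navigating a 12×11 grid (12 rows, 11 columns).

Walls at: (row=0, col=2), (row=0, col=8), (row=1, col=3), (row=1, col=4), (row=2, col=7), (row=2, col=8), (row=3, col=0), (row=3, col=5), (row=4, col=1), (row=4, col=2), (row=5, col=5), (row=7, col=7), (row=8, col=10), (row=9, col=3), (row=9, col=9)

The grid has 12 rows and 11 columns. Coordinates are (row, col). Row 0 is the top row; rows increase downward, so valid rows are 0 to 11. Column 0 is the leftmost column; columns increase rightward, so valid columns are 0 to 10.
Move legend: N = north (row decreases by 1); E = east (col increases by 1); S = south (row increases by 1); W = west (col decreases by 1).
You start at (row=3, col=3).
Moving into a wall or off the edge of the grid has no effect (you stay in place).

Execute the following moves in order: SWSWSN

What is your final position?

Start: (row=3, col=3)
  S (south): (row=3, col=3) -> (row=4, col=3)
  W (west): blocked, stay at (row=4, col=3)
  S (south): (row=4, col=3) -> (row=5, col=3)
  W (west): (row=5, col=3) -> (row=5, col=2)
  S (south): (row=5, col=2) -> (row=6, col=2)
  N (north): (row=6, col=2) -> (row=5, col=2)
Final: (row=5, col=2)

Answer: Final position: (row=5, col=2)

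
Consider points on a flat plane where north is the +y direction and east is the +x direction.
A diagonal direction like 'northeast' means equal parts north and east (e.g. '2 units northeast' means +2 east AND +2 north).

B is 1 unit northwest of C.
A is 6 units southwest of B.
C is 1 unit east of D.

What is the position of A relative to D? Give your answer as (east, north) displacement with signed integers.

Place D at the origin (east=0, north=0).
  C is 1 unit east of D: delta (east=+1, north=+0); C at (east=1, north=0).
  B is 1 unit northwest of C: delta (east=-1, north=+1); B at (east=0, north=1).
  A is 6 units southwest of B: delta (east=-6, north=-6); A at (east=-6, north=-5).
Therefore A relative to D: (east=-6, north=-5).

Answer: A is at (east=-6, north=-5) relative to D.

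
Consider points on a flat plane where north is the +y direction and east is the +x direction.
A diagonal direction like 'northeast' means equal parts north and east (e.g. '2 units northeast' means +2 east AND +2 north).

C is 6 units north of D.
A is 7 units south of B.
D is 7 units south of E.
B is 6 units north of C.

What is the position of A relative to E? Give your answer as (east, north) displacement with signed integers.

Place E at the origin (east=0, north=0).
  D is 7 units south of E: delta (east=+0, north=-7); D at (east=0, north=-7).
  C is 6 units north of D: delta (east=+0, north=+6); C at (east=0, north=-1).
  B is 6 units north of C: delta (east=+0, north=+6); B at (east=0, north=5).
  A is 7 units south of B: delta (east=+0, north=-7); A at (east=0, north=-2).
Therefore A relative to E: (east=0, north=-2).

Answer: A is at (east=0, north=-2) relative to E.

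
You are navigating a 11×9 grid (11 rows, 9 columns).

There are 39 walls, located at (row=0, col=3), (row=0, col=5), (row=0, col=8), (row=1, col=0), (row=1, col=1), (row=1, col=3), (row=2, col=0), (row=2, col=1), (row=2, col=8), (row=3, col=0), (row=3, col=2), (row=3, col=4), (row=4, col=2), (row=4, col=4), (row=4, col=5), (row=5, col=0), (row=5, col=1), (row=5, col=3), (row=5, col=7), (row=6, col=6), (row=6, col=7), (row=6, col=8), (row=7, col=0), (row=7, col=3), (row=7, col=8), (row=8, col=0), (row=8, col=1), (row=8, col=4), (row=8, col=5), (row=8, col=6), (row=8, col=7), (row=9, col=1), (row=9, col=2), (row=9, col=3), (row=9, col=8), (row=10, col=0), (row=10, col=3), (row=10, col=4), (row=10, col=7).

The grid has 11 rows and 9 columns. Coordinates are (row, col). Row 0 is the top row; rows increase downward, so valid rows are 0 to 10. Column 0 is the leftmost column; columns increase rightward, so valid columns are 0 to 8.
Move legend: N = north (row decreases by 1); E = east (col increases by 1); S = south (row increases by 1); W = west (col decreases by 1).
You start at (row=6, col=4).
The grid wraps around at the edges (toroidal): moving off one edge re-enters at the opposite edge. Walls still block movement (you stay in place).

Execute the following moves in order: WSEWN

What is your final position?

Answer: Final position: (row=6, col=3)

Derivation:
Start: (row=6, col=4)
  W (west): (row=6, col=4) -> (row=6, col=3)
  S (south): blocked, stay at (row=6, col=3)
  E (east): (row=6, col=3) -> (row=6, col=4)
  W (west): (row=6, col=4) -> (row=6, col=3)
  N (north): blocked, stay at (row=6, col=3)
Final: (row=6, col=3)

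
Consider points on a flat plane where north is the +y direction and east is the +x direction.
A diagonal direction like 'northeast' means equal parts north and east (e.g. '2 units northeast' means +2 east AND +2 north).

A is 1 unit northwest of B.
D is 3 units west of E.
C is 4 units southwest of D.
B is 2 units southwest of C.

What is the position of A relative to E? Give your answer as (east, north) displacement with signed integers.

Answer: A is at (east=-10, north=-5) relative to E.

Derivation:
Place E at the origin (east=0, north=0).
  D is 3 units west of E: delta (east=-3, north=+0); D at (east=-3, north=0).
  C is 4 units southwest of D: delta (east=-4, north=-4); C at (east=-7, north=-4).
  B is 2 units southwest of C: delta (east=-2, north=-2); B at (east=-9, north=-6).
  A is 1 unit northwest of B: delta (east=-1, north=+1); A at (east=-10, north=-5).
Therefore A relative to E: (east=-10, north=-5).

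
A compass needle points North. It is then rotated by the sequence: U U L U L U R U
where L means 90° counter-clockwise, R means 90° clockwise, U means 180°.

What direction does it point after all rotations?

Answer: Final heading: East

Derivation:
Start: North
  U (U-turn (180°)) -> South
  U (U-turn (180°)) -> North
  L (left (90° counter-clockwise)) -> West
  U (U-turn (180°)) -> East
  L (left (90° counter-clockwise)) -> North
  U (U-turn (180°)) -> South
  R (right (90° clockwise)) -> West
  U (U-turn (180°)) -> East
Final: East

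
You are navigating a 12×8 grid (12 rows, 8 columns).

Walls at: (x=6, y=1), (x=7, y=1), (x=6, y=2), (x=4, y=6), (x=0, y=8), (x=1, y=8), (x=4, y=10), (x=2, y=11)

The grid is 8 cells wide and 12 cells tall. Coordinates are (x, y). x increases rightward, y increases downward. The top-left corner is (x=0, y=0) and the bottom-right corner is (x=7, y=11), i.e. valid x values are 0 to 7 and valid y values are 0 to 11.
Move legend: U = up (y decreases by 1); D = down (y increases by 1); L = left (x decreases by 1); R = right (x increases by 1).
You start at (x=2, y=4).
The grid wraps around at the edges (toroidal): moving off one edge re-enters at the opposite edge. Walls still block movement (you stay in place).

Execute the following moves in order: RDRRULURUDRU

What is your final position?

Answer: Final position: (x=6, y=3)

Derivation:
Start: (x=2, y=4)
  R (right): (x=2, y=4) -> (x=3, y=4)
  D (down): (x=3, y=4) -> (x=3, y=5)
  R (right): (x=3, y=5) -> (x=4, y=5)
  R (right): (x=4, y=5) -> (x=5, y=5)
  U (up): (x=5, y=5) -> (x=5, y=4)
  L (left): (x=5, y=4) -> (x=4, y=4)
  U (up): (x=4, y=4) -> (x=4, y=3)
  R (right): (x=4, y=3) -> (x=5, y=3)
  U (up): (x=5, y=3) -> (x=5, y=2)
  D (down): (x=5, y=2) -> (x=5, y=3)
  R (right): (x=5, y=3) -> (x=6, y=3)
  U (up): blocked, stay at (x=6, y=3)
Final: (x=6, y=3)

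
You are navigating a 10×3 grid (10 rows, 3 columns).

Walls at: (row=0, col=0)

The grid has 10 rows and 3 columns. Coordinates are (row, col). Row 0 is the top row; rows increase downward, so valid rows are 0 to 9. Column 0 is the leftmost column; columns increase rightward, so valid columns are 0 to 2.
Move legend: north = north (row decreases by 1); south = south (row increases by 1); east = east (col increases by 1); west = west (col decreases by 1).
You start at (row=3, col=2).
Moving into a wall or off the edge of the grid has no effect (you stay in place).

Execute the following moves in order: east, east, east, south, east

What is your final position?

Start: (row=3, col=2)
  [×3]east (east): blocked, stay at (row=3, col=2)
  south (south): (row=3, col=2) -> (row=4, col=2)
  east (east): blocked, stay at (row=4, col=2)
Final: (row=4, col=2)

Answer: Final position: (row=4, col=2)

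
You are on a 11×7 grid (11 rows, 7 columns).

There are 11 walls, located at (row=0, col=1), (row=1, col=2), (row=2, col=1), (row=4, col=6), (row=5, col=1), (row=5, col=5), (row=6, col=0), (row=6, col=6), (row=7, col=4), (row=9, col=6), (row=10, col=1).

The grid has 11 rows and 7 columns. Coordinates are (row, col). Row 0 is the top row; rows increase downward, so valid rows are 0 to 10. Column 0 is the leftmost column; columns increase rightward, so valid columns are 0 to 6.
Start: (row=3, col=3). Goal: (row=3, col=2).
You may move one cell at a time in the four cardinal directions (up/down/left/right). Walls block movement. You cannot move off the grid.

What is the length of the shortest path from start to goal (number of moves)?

BFS from (row=3, col=3) until reaching (row=3, col=2):
  Distance 0: (row=3, col=3)
  Distance 1: (row=2, col=3), (row=3, col=2), (row=3, col=4), (row=4, col=3)  <- goal reached here
One shortest path (1 moves): (row=3, col=3) -> (row=3, col=2)

Answer: Shortest path length: 1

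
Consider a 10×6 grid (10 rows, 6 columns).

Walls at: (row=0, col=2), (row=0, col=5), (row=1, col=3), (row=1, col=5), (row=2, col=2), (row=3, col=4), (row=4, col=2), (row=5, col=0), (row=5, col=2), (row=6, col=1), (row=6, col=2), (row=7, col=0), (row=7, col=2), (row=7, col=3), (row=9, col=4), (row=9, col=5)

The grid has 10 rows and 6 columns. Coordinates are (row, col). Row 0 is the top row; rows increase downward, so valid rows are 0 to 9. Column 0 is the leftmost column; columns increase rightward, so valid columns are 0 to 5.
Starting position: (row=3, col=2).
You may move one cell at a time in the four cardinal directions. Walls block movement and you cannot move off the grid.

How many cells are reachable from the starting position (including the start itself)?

BFS flood-fill from (row=3, col=2):
  Distance 0: (row=3, col=2)
  Distance 1: (row=3, col=1), (row=3, col=3)
  Distance 2: (row=2, col=1), (row=2, col=3), (row=3, col=0), (row=4, col=1), (row=4, col=3)
  Distance 3: (row=1, col=1), (row=2, col=0), (row=2, col=4), (row=4, col=0), (row=4, col=4), (row=5, col=1), (row=5, col=3)
  Distance 4: (row=0, col=1), (row=1, col=0), (row=1, col=2), (row=1, col=4), (row=2, col=5), (row=4, col=5), (row=5, col=4), (row=6, col=3)
  Distance 5: (row=0, col=0), (row=0, col=4), (row=3, col=5), (row=5, col=5), (row=6, col=4)
  Distance 6: (row=0, col=3), (row=6, col=5), (row=7, col=4)
  Distance 7: (row=7, col=5), (row=8, col=4)
  Distance 8: (row=8, col=3), (row=8, col=5)
  Distance 9: (row=8, col=2), (row=9, col=3)
  Distance 10: (row=8, col=1), (row=9, col=2)
  Distance 11: (row=7, col=1), (row=8, col=0), (row=9, col=1)
  Distance 12: (row=9, col=0)
Total reachable: 43 (grid has 44 open cells total)

Answer: Reachable cells: 43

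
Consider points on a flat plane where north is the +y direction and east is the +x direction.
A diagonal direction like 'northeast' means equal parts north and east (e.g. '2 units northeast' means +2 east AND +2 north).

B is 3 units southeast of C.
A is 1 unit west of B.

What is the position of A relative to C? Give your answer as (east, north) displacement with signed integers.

Place C at the origin (east=0, north=0).
  B is 3 units southeast of C: delta (east=+3, north=-3); B at (east=3, north=-3).
  A is 1 unit west of B: delta (east=-1, north=+0); A at (east=2, north=-3).
Therefore A relative to C: (east=2, north=-3).

Answer: A is at (east=2, north=-3) relative to C.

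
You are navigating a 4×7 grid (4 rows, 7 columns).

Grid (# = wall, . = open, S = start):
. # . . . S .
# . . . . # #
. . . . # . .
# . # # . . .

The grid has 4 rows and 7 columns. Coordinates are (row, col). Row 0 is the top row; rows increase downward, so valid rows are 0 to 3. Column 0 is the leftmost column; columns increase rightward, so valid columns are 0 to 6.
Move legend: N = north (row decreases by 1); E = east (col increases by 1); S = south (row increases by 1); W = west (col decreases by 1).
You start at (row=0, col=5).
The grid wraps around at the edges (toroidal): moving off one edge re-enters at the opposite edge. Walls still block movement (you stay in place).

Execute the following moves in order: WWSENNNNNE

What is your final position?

Answer: Final position: (row=3, col=5)

Derivation:
Start: (row=0, col=5)
  W (west): (row=0, col=5) -> (row=0, col=4)
  W (west): (row=0, col=4) -> (row=0, col=3)
  S (south): (row=0, col=3) -> (row=1, col=3)
  E (east): (row=1, col=3) -> (row=1, col=4)
  N (north): (row=1, col=4) -> (row=0, col=4)
  N (north): (row=0, col=4) -> (row=3, col=4)
  [×3]N (north): blocked, stay at (row=3, col=4)
  E (east): (row=3, col=4) -> (row=3, col=5)
Final: (row=3, col=5)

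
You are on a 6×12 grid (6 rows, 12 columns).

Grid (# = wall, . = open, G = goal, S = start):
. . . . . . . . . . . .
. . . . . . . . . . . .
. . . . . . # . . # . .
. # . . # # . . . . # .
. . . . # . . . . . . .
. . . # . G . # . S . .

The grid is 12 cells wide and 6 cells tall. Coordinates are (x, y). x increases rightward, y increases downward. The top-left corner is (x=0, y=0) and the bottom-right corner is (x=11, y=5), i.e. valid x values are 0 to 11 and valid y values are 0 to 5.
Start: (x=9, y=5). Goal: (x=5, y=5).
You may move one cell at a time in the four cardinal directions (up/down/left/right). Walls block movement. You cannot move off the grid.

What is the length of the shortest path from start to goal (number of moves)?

Answer: Shortest path length: 6

Derivation:
BFS from (x=9, y=5) until reaching (x=5, y=5):
  Distance 0: (x=9, y=5)
  Distance 1: (x=9, y=4), (x=8, y=5), (x=10, y=5)
  Distance 2: (x=9, y=3), (x=8, y=4), (x=10, y=4), (x=11, y=5)
  Distance 3: (x=8, y=3), (x=7, y=4), (x=11, y=4)
  Distance 4: (x=8, y=2), (x=7, y=3), (x=11, y=3), (x=6, y=4)
  Distance 5: (x=8, y=1), (x=7, y=2), (x=11, y=2), (x=6, y=3), (x=5, y=4), (x=6, y=5)
  Distance 6: (x=8, y=0), (x=7, y=1), (x=9, y=1), (x=11, y=1), (x=10, y=2), (x=5, y=5)  <- goal reached here
One shortest path (6 moves): (x=9, y=5) -> (x=8, y=5) -> (x=8, y=4) -> (x=7, y=4) -> (x=6, y=4) -> (x=5, y=4) -> (x=5, y=5)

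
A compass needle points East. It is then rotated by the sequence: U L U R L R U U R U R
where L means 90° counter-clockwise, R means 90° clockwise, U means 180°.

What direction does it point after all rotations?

Start: East
  U (U-turn (180°)) -> West
  L (left (90° counter-clockwise)) -> South
  U (U-turn (180°)) -> North
  R (right (90° clockwise)) -> East
  L (left (90° counter-clockwise)) -> North
  R (right (90° clockwise)) -> East
  U (U-turn (180°)) -> West
  U (U-turn (180°)) -> East
  R (right (90° clockwise)) -> South
  U (U-turn (180°)) -> North
  R (right (90° clockwise)) -> East
Final: East

Answer: Final heading: East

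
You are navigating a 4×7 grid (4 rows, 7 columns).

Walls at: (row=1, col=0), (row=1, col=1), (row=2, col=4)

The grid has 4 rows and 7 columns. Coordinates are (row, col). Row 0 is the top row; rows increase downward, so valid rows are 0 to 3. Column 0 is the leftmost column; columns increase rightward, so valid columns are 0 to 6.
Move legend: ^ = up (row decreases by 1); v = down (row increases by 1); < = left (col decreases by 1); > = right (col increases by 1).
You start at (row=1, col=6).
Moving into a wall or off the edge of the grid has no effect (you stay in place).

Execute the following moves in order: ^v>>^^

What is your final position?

Start: (row=1, col=6)
  ^ (up): (row=1, col=6) -> (row=0, col=6)
  v (down): (row=0, col=6) -> (row=1, col=6)
  > (right): blocked, stay at (row=1, col=6)
  > (right): blocked, stay at (row=1, col=6)
  ^ (up): (row=1, col=6) -> (row=0, col=6)
  ^ (up): blocked, stay at (row=0, col=6)
Final: (row=0, col=6)

Answer: Final position: (row=0, col=6)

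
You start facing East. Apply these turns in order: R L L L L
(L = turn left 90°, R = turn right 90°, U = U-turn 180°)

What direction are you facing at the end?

Answer: Final heading: South

Derivation:
Start: East
  R (right (90° clockwise)) -> South
  L (left (90° counter-clockwise)) -> East
  L (left (90° counter-clockwise)) -> North
  L (left (90° counter-clockwise)) -> West
  L (left (90° counter-clockwise)) -> South
Final: South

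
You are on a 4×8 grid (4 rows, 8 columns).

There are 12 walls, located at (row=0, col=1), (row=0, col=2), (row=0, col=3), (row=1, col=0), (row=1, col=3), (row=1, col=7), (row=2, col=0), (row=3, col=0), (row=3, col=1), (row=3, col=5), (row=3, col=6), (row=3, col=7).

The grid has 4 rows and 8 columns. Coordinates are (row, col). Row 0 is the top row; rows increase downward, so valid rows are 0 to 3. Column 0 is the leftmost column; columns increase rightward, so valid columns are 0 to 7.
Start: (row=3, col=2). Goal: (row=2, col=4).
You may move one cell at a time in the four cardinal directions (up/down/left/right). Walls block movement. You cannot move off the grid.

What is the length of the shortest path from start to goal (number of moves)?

BFS from (row=3, col=2) until reaching (row=2, col=4):
  Distance 0: (row=3, col=2)
  Distance 1: (row=2, col=2), (row=3, col=3)
  Distance 2: (row=1, col=2), (row=2, col=1), (row=2, col=3), (row=3, col=4)
  Distance 3: (row=1, col=1), (row=2, col=4)  <- goal reached here
One shortest path (3 moves): (row=3, col=2) -> (row=3, col=3) -> (row=3, col=4) -> (row=2, col=4)

Answer: Shortest path length: 3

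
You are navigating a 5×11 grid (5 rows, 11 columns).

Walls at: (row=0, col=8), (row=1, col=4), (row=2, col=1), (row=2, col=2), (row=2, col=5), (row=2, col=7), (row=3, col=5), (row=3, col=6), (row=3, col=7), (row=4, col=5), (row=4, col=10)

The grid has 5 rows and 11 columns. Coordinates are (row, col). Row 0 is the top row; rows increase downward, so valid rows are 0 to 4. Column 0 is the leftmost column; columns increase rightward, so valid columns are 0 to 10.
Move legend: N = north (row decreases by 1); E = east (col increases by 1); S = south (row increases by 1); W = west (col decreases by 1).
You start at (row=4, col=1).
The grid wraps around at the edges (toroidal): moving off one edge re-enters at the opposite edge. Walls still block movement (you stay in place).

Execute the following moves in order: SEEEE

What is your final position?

Answer: Final position: (row=0, col=5)

Derivation:
Start: (row=4, col=1)
  S (south): (row=4, col=1) -> (row=0, col=1)
  E (east): (row=0, col=1) -> (row=0, col=2)
  E (east): (row=0, col=2) -> (row=0, col=3)
  E (east): (row=0, col=3) -> (row=0, col=4)
  E (east): (row=0, col=4) -> (row=0, col=5)
Final: (row=0, col=5)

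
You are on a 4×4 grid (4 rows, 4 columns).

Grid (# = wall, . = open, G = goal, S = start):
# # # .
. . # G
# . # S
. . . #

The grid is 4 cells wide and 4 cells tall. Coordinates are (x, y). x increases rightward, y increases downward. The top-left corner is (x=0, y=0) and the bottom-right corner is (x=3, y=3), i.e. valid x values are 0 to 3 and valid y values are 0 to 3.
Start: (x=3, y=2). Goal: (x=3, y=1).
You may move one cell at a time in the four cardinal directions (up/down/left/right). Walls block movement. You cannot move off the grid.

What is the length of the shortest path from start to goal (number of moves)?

BFS from (x=3, y=2) until reaching (x=3, y=1):
  Distance 0: (x=3, y=2)
  Distance 1: (x=3, y=1)  <- goal reached here
One shortest path (1 moves): (x=3, y=2) -> (x=3, y=1)

Answer: Shortest path length: 1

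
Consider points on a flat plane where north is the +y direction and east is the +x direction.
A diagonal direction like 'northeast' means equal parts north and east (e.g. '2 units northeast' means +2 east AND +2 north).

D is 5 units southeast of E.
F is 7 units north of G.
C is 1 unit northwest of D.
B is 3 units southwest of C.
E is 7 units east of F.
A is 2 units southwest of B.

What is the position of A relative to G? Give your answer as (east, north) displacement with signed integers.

Place G at the origin (east=0, north=0).
  F is 7 units north of G: delta (east=+0, north=+7); F at (east=0, north=7).
  E is 7 units east of F: delta (east=+7, north=+0); E at (east=7, north=7).
  D is 5 units southeast of E: delta (east=+5, north=-5); D at (east=12, north=2).
  C is 1 unit northwest of D: delta (east=-1, north=+1); C at (east=11, north=3).
  B is 3 units southwest of C: delta (east=-3, north=-3); B at (east=8, north=0).
  A is 2 units southwest of B: delta (east=-2, north=-2); A at (east=6, north=-2).
Therefore A relative to G: (east=6, north=-2).

Answer: A is at (east=6, north=-2) relative to G.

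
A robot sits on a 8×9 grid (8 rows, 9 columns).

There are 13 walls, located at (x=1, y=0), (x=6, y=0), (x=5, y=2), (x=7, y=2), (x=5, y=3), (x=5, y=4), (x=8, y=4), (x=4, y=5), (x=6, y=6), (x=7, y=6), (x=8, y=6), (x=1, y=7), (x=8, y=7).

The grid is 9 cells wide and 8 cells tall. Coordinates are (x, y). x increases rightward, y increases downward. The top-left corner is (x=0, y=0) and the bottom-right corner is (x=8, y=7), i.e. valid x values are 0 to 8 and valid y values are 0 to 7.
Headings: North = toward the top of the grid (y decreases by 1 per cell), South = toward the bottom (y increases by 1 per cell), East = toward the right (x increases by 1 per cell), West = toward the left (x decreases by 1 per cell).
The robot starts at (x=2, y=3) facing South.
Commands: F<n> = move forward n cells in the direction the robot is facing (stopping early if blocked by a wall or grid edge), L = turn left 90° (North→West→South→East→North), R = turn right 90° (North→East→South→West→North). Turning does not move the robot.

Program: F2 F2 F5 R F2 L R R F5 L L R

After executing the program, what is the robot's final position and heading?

Start: (x=2, y=3), facing South
  F2: move forward 2, now at (x=2, y=5)
  F2: move forward 2, now at (x=2, y=7)
  F5: move forward 0/5 (blocked), now at (x=2, y=7)
  R: turn right, now facing West
  F2: move forward 0/2 (blocked), now at (x=2, y=7)
  L: turn left, now facing South
  R: turn right, now facing West
  R: turn right, now facing North
  F5: move forward 5, now at (x=2, y=2)
  L: turn left, now facing West
  L: turn left, now facing South
  R: turn right, now facing West
Final: (x=2, y=2), facing West

Answer: Final position: (x=2, y=2), facing West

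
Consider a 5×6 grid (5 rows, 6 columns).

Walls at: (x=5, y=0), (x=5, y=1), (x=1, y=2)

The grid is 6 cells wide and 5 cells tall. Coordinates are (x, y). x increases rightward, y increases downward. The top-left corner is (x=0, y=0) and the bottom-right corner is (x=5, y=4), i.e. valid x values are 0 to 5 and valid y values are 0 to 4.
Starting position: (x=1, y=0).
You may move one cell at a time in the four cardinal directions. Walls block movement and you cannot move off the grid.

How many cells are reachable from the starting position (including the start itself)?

BFS flood-fill from (x=1, y=0):
  Distance 0: (x=1, y=0)
  Distance 1: (x=0, y=0), (x=2, y=0), (x=1, y=1)
  Distance 2: (x=3, y=0), (x=0, y=1), (x=2, y=1)
  Distance 3: (x=4, y=0), (x=3, y=1), (x=0, y=2), (x=2, y=2)
  Distance 4: (x=4, y=1), (x=3, y=2), (x=0, y=3), (x=2, y=3)
  Distance 5: (x=4, y=2), (x=1, y=3), (x=3, y=3), (x=0, y=4), (x=2, y=4)
  Distance 6: (x=5, y=2), (x=4, y=3), (x=1, y=4), (x=3, y=4)
  Distance 7: (x=5, y=3), (x=4, y=4)
  Distance 8: (x=5, y=4)
Total reachable: 27 (grid has 27 open cells total)

Answer: Reachable cells: 27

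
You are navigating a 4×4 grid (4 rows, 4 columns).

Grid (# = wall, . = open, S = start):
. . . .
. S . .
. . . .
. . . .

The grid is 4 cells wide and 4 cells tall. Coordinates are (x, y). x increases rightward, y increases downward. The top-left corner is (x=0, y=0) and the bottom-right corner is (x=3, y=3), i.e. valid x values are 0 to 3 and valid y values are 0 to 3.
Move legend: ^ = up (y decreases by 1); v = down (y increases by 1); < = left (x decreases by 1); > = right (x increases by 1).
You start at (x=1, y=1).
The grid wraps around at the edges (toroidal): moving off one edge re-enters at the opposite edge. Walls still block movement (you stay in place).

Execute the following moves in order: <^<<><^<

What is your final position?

Start: (x=1, y=1)
  < (left): (x=1, y=1) -> (x=0, y=1)
  ^ (up): (x=0, y=1) -> (x=0, y=0)
  < (left): (x=0, y=0) -> (x=3, y=0)
  < (left): (x=3, y=0) -> (x=2, y=0)
  > (right): (x=2, y=0) -> (x=3, y=0)
  < (left): (x=3, y=0) -> (x=2, y=0)
  ^ (up): (x=2, y=0) -> (x=2, y=3)
  < (left): (x=2, y=3) -> (x=1, y=3)
Final: (x=1, y=3)

Answer: Final position: (x=1, y=3)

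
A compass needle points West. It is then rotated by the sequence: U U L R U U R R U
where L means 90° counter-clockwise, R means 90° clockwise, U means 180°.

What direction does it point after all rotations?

Start: West
  U (U-turn (180°)) -> East
  U (U-turn (180°)) -> West
  L (left (90° counter-clockwise)) -> South
  R (right (90° clockwise)) -> West
  U (U-turn (180°)) -> East
  U (U-turn (180°)) -> West
  R (right (90° clockwise)) -> North
  R (right (90° clockwise)) -> East
  U (U-turn (180°)) -> West
Final: West

Answer: Final heading: West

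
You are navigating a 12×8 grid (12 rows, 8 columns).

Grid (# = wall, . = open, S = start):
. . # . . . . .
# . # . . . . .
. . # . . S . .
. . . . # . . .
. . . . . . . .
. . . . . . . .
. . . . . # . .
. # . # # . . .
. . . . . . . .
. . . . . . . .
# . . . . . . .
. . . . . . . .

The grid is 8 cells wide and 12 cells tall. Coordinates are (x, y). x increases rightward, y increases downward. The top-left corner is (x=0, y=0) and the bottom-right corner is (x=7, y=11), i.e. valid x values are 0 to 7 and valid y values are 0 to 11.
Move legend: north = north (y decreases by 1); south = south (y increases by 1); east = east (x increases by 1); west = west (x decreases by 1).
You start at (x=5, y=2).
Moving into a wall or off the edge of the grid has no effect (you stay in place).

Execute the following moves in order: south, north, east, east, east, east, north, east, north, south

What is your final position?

Answer: Final position: (x=7, y=1)

Derivation:
Start: (x=5, y=2)
  south (south): (x=5, y=2) -> (x=5, y=3)
  north (north): (x=5, y=3) -> (x=5, y=2)
  east (east): (x=5, y=2) -> (x=6, y=2)
  east (east): (x=6, y=2) -> (x=7, y=2)
  east (east): blocked, stay at (x=7, y=2)
  east (east): blocked, stay at (x=7, y=2)
  north (north): (x=7, y=2) -> (x=7, y=1)
  east (east): blocked, stay at (x=7, y=1)
  north (north): (x=7, y=1) -> (x=7, y=0)
  south (south): (x=7, y=0) -> (x=7, y=1)
Final: (x=7, y=1)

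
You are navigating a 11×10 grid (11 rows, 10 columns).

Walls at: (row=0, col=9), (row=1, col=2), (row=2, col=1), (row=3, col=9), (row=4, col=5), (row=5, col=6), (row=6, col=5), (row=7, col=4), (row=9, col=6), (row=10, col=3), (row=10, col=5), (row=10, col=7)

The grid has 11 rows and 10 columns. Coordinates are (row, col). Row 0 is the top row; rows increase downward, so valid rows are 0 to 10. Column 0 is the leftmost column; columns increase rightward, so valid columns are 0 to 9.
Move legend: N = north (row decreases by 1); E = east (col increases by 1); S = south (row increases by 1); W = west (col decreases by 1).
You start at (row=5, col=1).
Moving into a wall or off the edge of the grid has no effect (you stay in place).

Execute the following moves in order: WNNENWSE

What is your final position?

Answer: Final position: (row=4, col=1)

Derivation:
Start: (row=5, col=1)
  W (west): (row=5, col=1) -> (row=5, col=0)
  N (north): (row=5, col=0) -> (row=4, col=0)
  N (north): (row=4, col=0) -> (row=3, col=0)
  E (east): (row=3, col=0) -> (row=3, col=1)
  N (north): blocked, stay at (row=3, col=1)
  W (west): (row=3, col=1) -> (row=3, col=0)
  S (south): (row=3, col=0) -> (row=4, col=0)
  E (east): (row=4, col=0) -> (row=4, col=1)
Final: (row=4, col=1)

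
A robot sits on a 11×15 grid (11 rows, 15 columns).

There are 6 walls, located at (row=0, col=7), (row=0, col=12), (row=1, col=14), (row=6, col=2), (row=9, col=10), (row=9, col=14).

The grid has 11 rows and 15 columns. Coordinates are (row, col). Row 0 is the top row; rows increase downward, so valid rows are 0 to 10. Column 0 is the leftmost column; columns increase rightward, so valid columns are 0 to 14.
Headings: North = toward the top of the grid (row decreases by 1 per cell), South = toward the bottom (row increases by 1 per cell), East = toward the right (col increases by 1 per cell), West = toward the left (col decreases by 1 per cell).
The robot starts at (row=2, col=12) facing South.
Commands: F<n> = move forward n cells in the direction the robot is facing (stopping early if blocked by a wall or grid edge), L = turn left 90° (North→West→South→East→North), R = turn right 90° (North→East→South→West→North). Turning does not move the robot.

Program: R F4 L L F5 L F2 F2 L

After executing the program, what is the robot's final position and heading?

Start: (row=2, col=12), facing South
  R: turn right, now facing West
  F4: move forward 4, now at (row=2, col=8)
  L: turn left, now facing South
  L: turn left, now facing East
  F5: move forward 5, now at (row=2, col=13)
  L: turn left, now facing North
  F2: move forward 2, now at (row=0, col=13)
  F2: move forward 0/2 (blocked), now at (row=0, col=13)
  L: turn left, now facing West
Final: (row=0, col=13), facing West

Answer: Final position: (row=0, col=13), facing West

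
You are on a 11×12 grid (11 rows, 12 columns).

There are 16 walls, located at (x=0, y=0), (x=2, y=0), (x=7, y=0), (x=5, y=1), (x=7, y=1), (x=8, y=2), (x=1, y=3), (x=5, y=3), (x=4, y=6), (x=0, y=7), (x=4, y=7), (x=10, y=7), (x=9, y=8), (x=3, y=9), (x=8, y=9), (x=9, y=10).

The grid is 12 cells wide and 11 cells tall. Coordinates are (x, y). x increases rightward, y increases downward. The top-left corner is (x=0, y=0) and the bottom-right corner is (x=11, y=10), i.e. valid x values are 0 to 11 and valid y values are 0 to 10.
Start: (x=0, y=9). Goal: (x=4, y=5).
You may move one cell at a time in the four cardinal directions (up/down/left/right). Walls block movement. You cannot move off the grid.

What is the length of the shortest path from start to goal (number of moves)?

BFS from (x=0, y=9) until reaching (x=4, y=5):
  Distance 0: (x=0, y=9)
  Distance 1: (x=0, y=8), (x=1, y=9), (x=0, y=10)
  Distance 2: (x=1, y=8), (x=2, y=9), (x=1, y=10)
  Distance 3: (x=1, y=7), (x=2, y=8), (x=2, y=10)
  Distance 4: (x=1, y=6), (x=2, y=7), (x=3, y=8), (x=3, y=10)
  Distance 5: (x=1, y=5), (x=0, y=6), (x=2, y=6), (x=3, y=7), (x=4, y=8), (x=4, y=10)
  Distance 6: (x=1, y=4), (x=0, y=5), (x=2, y=5), (x=3, y=6), (x=5, y=8), (x=4, y=9), (x=5, y=10)
  Distance 7: (x=0, y=4), (x=2, y=4), (x=3, y=5), (x=5, y=7), (x=6, y=8), (x=5, y=9), (x=6, y=10)
  Distance 8: (x=0, y=3), (x=2, y=3), (x=3, y=4), (x=4, y=5), (x=5, y=6), (x=6, y=7), (x=7, y=8), (x=6, y=9), (x=7, y=10)  <- goal reached here
One shortest path (8 moves): (x=0, y=9) -> (x=1, y=9) -> (x=2, y=9) -> (x=2, y=8) -> (x=3, y=8) -> (x=3, y=7) -> (x=3, y=6) -> (x=3, y=5) -> (x=4, y=5)

Answer: Shortest path length: 8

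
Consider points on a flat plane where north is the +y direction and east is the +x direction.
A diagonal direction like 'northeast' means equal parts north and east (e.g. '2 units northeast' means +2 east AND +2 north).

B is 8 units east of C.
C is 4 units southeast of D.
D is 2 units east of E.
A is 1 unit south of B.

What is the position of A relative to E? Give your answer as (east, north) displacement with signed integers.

Place E at the origin (east=0, north=0).
  D is 2 units east of E: delta (east=+2, north=+0); D at (east=2, north=0).
  C is 4 units southeast of D: delta (east=+4, north=-4); C at (east=6, north=-4).
  B is 8 units east of C: delta (east=+8, north=+0); B at (east=14, north=-4).
  A is 1 unit south of B: delta (east=+0, north=-1); A at (east=14, north=-5).
Therefore A relative to E: (east=14, north=-5).

Answer: A is at (east=14, north=-5) relative to E.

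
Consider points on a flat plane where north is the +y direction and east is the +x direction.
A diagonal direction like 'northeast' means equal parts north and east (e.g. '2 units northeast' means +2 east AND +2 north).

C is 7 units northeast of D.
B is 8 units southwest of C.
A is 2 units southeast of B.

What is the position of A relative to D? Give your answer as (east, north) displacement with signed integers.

Answer: A is at (east=1, north=-3) relative to D.

Derivation:
Place D at the origin (east=0, north=0).
  C is 7 units northeast of D: delta (east=+7, north=+7); C at (east=7, north=7).
  B is 8 units southwest of C: delta (east=-8, north=-8); B at (east=-1, north=-1).
  A is 2 units southeast of B: delta (east=+2, north=-2); A at (east=1, north=-3).
Therefore A relative to D: (east=1, north=-3).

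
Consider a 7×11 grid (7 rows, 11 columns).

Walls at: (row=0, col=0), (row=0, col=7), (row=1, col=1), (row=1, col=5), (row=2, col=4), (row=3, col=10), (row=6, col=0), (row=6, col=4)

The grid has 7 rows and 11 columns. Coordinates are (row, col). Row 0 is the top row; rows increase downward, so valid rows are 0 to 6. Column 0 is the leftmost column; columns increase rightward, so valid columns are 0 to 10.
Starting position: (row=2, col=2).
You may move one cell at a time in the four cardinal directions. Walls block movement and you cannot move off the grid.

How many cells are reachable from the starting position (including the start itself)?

BFS flood-fill from (row=2, col=2):
  Distance 0: (row=2, col=2)
  Distance 1: (row=1, col=2), (row=2, col=1), (row=2, col=3), (row=3, col=2)
  Distance 2: (row=0, col=2), (row=1, col=3), (row=2, col=0), (row=3, col=1), (row=3, col=3), (row=4, col=2)
  Distance 3: (row=0, col=1), (row=0, col=3), (row=1, col=0), (row=1, col=4), (row=3, col=0), (row=3, col=4), (row=4, col=1), (row=4, col=3), (row=5, col=2)
  Distance 4: (row=0, col=4), (row=3, col=5), (row=4, col=0), (row=4, col=4), (row=5, col=1), (row=5, col=3), (row=6, col=2)
  Distance 5: (row=0, col=5), (row=2, col=5), (row=3, col=6), (row=4, col=5), (row=5, col=0), (row=5, col=4), (row=6, col=1), (row=6, col=3)
  Distance 6: (row=0, col=6), (row=2, col=6), (row=3, col=7), (row=4, col=6), (row=5, col=5)
  Distance 7: (row=1, col=6), (row=2, col=7), (row=3, col=8), (row=4, col=7), (row=5, col=6), (row=6, col=5)
  Distance 8: (row=1, col=7), (row=2, col=8), (row=3, col=9), (row=4, col=8), (row=5, col=7), (row=6, col=6)
  Distance 9: (row=1, col=8), (row=2, col=9), (row=4, col=9), (row=5, col=8), (row=6, col=7)
  Distance 10: (row=0, col=8), (row=1, col=9), (row=2, col=10), (row=4, col=10), (row=5, col=9), (row=6, col=8)
  Distance 11: (row=0, col=9), (row=1, col=10), (row=5, col=10), (row=6, col=9)
  Distance 12: (row=0, col=10), (row=6, col=10)
Total reachable: 69 (grid has 69 open cells total)

Answer: Reachable cells: 69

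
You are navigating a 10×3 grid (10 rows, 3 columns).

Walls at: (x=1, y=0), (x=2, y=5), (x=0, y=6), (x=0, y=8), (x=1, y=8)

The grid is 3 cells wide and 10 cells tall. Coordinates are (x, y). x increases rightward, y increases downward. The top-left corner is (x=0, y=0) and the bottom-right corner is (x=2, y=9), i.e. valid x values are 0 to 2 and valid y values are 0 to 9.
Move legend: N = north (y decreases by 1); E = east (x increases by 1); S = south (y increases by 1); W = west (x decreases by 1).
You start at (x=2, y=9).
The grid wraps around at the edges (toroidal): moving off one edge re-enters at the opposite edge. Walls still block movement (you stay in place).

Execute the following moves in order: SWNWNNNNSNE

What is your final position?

Answer: Final position: (x=2, y=9)

Derivation:
Start: (x=2, y=9)
  S (south): (x=2, y=9) -> (x=2, y=0)
  W (west): blocked, stay at (x=2, y=0)
  N (north): (x=2, y=0) -> (x=2, y=9)
  W (west): (x=2, y=9) -> (x=1, y=9)
  [×4]N (north): blocked, stay at (x=1, y=9)
  S (south): blocked, stay at (x=1, y=9)
  N (north): blocked, stay at (x=1, y=9)
  E (east): (x=1, y=9) -> (x=2, y=9)
Final: (x=2, y=9)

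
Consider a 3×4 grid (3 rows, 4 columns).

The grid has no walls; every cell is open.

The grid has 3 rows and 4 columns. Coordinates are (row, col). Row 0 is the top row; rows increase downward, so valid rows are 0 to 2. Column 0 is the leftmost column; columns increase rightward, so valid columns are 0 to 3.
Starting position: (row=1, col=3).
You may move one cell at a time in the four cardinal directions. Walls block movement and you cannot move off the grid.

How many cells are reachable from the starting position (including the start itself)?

Answer: Reachable cells: 12

Derivation:
BFS flood-fill from (row=1, col=3):
  Distance 0: (row=1, col=3)
  Distance 1: (row=0, col=3), (row=1, col=2), (row=2, col=3)
  Distance 2: (row=0, col=2), (row=1, col=1), (row=2, col=2)
  Distance 3: (row=0, col=1), (row=1, col=0), (row=2, col=1)
  Distance 4: (row=0, col=0), (row=2, col=0)
Total reachable: 12 (grid has 12 open cells total)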